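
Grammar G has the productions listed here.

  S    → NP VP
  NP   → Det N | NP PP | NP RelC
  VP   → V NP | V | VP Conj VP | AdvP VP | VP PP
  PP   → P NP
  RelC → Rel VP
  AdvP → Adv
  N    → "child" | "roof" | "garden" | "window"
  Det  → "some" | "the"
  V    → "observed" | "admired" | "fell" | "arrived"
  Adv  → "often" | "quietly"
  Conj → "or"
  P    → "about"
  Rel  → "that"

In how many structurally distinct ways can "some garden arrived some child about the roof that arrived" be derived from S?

Two of the 3 distinct bracketings:
[S [NP [Det some] [N garden]] [VP [V arrived] [NP [NP [Det some] [N child]] [PP [P about] [NP [NP [Det the] [N roof]] [RelC [Rel that] [VP [V arrived]]]]]]]]
[S [NP [Det some] [N garden]] [VP [V arrived] [NP [NP [NP [Det some] [N child]] [PP [P about] [NP [Det the] [N roof]]]] [RelC [Rel that] [VP [V arrived]]]]]]
The trees differ in how a recursive rule is bracketed over the same span.

3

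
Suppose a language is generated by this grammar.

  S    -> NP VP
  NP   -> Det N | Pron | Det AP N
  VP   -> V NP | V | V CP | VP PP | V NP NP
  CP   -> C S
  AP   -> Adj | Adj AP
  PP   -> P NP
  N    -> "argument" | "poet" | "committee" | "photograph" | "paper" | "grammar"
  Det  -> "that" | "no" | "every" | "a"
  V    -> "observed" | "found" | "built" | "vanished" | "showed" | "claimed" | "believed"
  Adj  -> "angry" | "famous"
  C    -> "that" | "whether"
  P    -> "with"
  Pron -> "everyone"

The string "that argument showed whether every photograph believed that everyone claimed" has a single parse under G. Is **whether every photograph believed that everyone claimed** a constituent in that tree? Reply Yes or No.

Yes

[S [NP [Det that] [N argument]] [VP [V showed] [CP [C whether] [S [NP [Det every] [N photograph]] [VP [V believed] [CP [C that] [S [NP [Pron everyone]] [VP [V claimed]]]]]]]]]
The words 'whether every photograph believed that everyone claimed' are exhaustively dominated by a single CP node (built by CP → C S), so they form a constituent.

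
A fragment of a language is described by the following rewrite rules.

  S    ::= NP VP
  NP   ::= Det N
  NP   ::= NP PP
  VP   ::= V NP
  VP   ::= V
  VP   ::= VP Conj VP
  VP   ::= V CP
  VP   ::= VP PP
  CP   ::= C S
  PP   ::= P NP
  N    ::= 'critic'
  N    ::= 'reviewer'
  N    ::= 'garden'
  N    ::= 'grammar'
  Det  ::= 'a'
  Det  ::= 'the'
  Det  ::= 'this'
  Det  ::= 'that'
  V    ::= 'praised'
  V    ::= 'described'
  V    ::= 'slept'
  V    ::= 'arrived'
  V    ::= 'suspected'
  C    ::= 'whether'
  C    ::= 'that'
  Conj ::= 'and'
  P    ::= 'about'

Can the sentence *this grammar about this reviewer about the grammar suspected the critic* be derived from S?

Grammatical

S
  NP
    NP
      Det: this
      N: grammar
    PP
      P: about
      NP
        NP
          Det: this
          N: reviewer
        PP
          P: about
          NP
            Det: the
            N: grammar
  VP
    V: suspected
    NP
      Det: the
      N: critic
The bracketing above is licensed at every node by one of the given productions, with S at the root.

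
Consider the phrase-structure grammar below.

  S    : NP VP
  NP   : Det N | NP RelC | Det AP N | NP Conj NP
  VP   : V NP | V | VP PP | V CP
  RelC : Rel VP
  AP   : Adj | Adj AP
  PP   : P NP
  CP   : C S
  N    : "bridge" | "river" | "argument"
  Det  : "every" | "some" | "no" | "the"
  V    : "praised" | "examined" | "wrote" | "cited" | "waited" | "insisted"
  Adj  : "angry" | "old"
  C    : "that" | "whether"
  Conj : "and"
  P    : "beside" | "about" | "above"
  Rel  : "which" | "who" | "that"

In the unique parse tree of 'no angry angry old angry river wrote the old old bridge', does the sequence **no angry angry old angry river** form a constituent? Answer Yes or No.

[S [NP [Det no] [AP [Adj angry] [AP [Adj angry] [AP [Adj old] [AP [Adj angry]]]]] [N river]] [VP [V wrote] [NP [Det the] [AP [Adj old] [AP [Adj old]]] [N bridge]]]]
The words 'no angry angry old angry river' are exhaustively dominated by a single NP node (built by NP → Det AP N), so they form a constituent.

Yes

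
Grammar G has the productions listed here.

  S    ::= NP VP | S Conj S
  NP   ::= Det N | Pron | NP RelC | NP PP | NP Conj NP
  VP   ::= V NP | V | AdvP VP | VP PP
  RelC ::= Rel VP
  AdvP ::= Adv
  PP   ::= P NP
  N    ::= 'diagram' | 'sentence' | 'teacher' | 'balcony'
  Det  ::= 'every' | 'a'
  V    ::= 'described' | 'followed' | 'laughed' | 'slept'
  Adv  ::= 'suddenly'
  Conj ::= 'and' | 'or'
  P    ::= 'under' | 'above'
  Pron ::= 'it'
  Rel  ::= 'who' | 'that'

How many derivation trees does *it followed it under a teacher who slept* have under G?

3

Two of the 3 distinct bracketings:
[S [NP [Pron it]] [VP [V followed] [NP [NP [NP [Pron it]] [PP [P under] [NP [Det a] [N teacher]]]] [RelC [Rel who] [VP [V slept]]]]]]
[S [NP [Pron it]] [VP [V followed] [NP [NP [Pron it]] [PP [P under] [NP [NP [Det a] [N teacher]] [RelC [Rel who] [VP [V slept]]]]]]]]
The trees differ in how a recursive rule is bracketed over the same span.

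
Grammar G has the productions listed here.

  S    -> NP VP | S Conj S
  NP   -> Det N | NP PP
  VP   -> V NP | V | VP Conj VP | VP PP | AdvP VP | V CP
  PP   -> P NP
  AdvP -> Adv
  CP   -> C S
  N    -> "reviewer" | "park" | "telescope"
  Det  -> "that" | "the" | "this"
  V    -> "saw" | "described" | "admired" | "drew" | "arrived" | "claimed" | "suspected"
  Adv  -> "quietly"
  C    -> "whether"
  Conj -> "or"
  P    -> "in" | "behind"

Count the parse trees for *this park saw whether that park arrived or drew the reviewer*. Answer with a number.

2

The two bracketings:
[S [NP [Det this] [N park]] [VP [VP [V saw] [CP [C whether] [S [NP [Det that] [N park]] [VP [V arrived]]]]] [Conj or] [VP [V drew] [NP [Det the] [N reviewer]]]]]
[S [NP [Det this] [N park]] [VP [V saw] [CP [C whether] [S [NP [Det that] [N park]] [VP [VP [V arrived]] [Conj or] [VP [V drew] [NP [Det the] [N reviewer]]]]]]]]
The trees differ in how a recursive rule is bracketed over the same span.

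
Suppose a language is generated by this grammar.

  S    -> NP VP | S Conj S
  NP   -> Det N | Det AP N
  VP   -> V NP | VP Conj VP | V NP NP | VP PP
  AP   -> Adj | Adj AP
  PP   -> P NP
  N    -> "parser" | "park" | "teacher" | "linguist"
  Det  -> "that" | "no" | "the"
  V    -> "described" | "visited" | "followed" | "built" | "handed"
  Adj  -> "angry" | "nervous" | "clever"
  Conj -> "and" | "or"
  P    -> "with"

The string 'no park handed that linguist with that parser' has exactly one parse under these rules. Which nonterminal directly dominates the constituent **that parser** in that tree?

S
  NP
    Det: no
    N: park
  VP
    VP
      V: handed
      NP
        Det: that
        N: linguist
    PP
      P: with
      NP
        Det: that
        N: parser
The span 'that parser' is the NP node built by NP → Det N.
Its mother is the PP built by PP → P NP.

PP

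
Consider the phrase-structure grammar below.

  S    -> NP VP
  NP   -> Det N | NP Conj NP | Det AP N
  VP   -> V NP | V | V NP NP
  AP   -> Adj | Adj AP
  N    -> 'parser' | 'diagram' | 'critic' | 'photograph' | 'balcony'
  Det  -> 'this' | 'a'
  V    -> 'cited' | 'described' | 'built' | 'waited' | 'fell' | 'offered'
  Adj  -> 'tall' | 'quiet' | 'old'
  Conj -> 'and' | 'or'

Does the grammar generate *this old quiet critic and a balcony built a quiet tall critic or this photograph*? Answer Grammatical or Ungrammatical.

Grammatical

S
  NP
    NP
      Det: this
      AP
        Adj: old
        AP
          Adj: quiet
      N: critic
    Conj: and
    NP
      Det: a
      N: balcony
  VP
    V: built
    NP
      NP
        Det: a
        AP
          Adj: quiet
          AP
            Adj: tall
        N: critic
      Conj: or
      NP
        Det: this
        N: photograph
Every word is introduced by a lexical rule and the phrasal rules combine the resulting categories into a single S.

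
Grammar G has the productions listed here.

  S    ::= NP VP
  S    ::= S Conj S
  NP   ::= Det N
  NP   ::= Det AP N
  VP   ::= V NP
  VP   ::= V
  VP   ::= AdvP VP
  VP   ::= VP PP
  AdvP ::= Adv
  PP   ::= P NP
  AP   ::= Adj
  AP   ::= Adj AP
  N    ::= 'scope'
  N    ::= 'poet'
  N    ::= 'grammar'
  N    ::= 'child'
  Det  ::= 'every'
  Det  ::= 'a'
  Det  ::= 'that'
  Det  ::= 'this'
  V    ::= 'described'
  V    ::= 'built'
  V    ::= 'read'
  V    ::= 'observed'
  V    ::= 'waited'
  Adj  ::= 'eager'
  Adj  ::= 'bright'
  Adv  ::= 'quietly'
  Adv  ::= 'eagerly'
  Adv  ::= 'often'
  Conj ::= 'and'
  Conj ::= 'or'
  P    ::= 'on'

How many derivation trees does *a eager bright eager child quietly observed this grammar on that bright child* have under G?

2

The two bracketings:
[S [NP [Det a] [AP [Adj eager] [AP [Adj bright] [AP [Adj eager]]]] [N child]] [VP [AdvP [Adv quietly]] [VP [VP [V observed] [NP [Det this] [N grammar]]] [PP [P on] [NP [Det that] [AP [Adj bright]] [N child]]]]]]
[S [NP [Det a] [AP [Adj eager] [AP [Adj bright] [AP [Adj eager]]]] [N child]] [VP [VP [AdvP [Adv quietly]] [VP [V observed] [NP [Det this] [N grammar]]]] [PP [P on] [NP [Det that] [AP [Adj bright]] [N child]]]]]
The trees differ in how a recursive rule is bracketed over the same span.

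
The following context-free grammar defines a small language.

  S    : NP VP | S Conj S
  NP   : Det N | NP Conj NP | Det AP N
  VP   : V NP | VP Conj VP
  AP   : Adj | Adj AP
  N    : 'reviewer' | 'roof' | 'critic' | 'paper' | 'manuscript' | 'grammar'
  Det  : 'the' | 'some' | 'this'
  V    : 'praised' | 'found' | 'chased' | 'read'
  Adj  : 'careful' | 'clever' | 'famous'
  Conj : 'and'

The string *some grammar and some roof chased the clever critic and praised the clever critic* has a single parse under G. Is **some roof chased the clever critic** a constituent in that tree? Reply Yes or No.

[S [NP [NP [Det some] [N grammar]] [Conj and] [NP [Det some] [N roof]]] [VP [VP [V chased] [NP [Det the] [AP [Adj clever]] [N critic]]] [Conj and] [VP [V praised] [NP [Det the] [AP [Adj clever]] [N critic]]]]]
The smallest constituent containing 'some roof chased the clever critic' is the S spanning 'some grammar and some roof chased the clever critic and praised the clever critic'; no single node in the tree dominates exactly the given words.

No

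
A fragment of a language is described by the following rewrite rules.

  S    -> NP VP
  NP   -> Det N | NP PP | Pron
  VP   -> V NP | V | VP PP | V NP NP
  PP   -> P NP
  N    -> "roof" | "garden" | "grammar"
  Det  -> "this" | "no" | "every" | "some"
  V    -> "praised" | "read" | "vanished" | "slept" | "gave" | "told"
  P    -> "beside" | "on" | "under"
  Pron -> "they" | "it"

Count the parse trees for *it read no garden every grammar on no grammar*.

2

The two bracketings:
[S [NP [Pron it]] [VP [VP [V read] [NP [Det no] [N garden]] [NP [Det every] [N grammar]]] [PP [P on] [NP [Det no] [N grammar]]]]]
[S [NP [Pron it]] [VP [V read] [NP [Det no] [N garden]] [NP [NP [Det every] [N grammar]] [PP [P on] [NP [Det no] [N grammar]]]]]]
The difference turns on whether NP → NP PP is used at the relevant span, versus an alternative expansion of NP.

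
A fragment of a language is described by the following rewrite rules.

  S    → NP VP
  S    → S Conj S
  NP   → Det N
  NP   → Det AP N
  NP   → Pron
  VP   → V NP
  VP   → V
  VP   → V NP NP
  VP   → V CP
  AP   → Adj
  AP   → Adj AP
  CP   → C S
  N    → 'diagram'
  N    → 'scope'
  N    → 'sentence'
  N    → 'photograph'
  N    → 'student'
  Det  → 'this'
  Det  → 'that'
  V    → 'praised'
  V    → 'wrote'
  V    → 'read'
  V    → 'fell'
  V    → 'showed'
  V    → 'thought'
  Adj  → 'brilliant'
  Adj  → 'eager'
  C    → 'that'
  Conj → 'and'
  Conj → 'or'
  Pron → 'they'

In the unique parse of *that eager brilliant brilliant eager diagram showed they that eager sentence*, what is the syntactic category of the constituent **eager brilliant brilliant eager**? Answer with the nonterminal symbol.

[S [NP [Det that] [AP [Adj eager] [AP [Adj brilliant] [AP [Adj brilliant] [AP [Adj eager]]]]] [N diagram]] [VP [V showed] [NP [Pron they]] [NP [Det that] [AP [Adj eager]] [N sentence]]]]
The span 'eager brilliant brilliant eager' is the AP node built by AP → Adj AP.

AP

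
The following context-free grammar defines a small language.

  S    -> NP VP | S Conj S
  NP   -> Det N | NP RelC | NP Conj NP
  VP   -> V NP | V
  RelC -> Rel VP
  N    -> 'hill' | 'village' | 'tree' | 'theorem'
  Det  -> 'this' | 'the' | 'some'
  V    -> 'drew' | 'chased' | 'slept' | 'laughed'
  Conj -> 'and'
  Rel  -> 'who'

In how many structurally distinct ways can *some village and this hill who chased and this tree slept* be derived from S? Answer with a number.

3

Two of the 3 distinct bracketings:
[S [NP [NP [Det some] [N village]] [Conj and] [NP [NP [NP [Det this] [N hill]] [RelC [Rel who] [VP [V chased]]]] [Conj and] [NP [Det this] [N tree]]]] [VP [V slept]]]
[S [NP [NP [NP [NP [Det some] [N village]] [Conj and] [NP [Det this] [N hill]]] [RelC [Rel who] [VP [V chased]]]] [Conj and] [NP [Det this] [N tree]]] [VP [V slept]]]
The trees differ in how a recursive rule is bracketed over the same span.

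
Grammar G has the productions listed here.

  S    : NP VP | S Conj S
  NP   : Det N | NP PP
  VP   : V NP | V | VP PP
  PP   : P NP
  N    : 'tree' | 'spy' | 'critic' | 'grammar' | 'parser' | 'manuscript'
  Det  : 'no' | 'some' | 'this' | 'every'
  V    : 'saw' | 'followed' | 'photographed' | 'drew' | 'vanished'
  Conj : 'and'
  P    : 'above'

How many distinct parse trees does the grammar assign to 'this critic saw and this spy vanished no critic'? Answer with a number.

1

[S [S [NP [Det this] [N critic]] [VP [V saw]]] [Conj and] [S [NP [Det this] [N spy]] [VP [V vanished] [NP [Det no] [N critic]]]]]
No rule offers an alternative attachment or grouping for any span, so this is the only derivation.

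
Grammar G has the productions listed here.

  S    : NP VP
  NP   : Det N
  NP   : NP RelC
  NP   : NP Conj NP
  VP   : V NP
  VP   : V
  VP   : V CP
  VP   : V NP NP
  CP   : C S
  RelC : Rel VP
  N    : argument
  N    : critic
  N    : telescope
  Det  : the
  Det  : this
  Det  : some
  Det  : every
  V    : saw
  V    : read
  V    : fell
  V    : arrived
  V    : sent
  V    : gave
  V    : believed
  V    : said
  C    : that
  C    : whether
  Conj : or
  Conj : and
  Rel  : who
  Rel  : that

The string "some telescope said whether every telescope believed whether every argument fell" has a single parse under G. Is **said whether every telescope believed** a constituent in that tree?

No

[S [NP [Det some] [N telescope]] [VP [V said] [CP [C whether] [S [NP [Det every] [N telescope]] [VP [V believed] [CP [C whether] [S [NP [Det every] [N argument]] [VP [V fell]]]]]]]]]
The smallest constituent containing 'said whether every telescope believed' is the VP spanning 'said whether every telescope believed whether every argument fell'; no single node in the tree dominates exactly the given words.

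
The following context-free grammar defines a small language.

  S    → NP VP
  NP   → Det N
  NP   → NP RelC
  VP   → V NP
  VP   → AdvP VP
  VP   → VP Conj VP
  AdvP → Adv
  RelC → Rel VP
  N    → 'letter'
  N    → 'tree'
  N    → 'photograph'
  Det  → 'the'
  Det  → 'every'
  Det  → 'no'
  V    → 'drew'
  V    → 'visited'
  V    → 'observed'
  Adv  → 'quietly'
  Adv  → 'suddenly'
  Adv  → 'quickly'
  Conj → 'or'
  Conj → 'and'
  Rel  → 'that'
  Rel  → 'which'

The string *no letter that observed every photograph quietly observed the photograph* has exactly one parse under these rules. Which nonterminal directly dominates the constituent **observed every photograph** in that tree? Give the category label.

RelC

S
  NP
    NP
      Det: no
      N: letter
    RelC
      Rel: that
      VP
        V: observed
        NP
          Det: every
          N: photograph
  VP
    AdvP
      Adv: quietly
    VP
      V: observed
      NP
        Det: the
        N: photograph
The span 'observed every photograph' is the VP node built by VP → V NP.
Its mother is the RelC built by RelC → Rel VP.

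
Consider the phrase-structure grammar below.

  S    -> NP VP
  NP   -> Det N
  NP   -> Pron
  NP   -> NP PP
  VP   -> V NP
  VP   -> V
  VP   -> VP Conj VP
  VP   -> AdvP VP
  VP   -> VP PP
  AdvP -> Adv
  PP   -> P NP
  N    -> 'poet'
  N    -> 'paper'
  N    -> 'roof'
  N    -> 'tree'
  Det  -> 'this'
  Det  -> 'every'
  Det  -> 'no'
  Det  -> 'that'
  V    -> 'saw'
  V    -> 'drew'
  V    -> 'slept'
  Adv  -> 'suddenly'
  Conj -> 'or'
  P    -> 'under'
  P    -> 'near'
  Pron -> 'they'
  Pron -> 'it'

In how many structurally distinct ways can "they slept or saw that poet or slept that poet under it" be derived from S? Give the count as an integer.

Two of the 7 distinct bracketings:
[S [NP [Pron they]] [VP [VP [V slept]] [Conj or] [VP [VP [V saw] [NP [Det that] [N poet]]] [Conj or] [VP [V slept] [NP [NP [Det that] [N poet]] [PP [P under] [NP [Pron it]]]]]]]]
[S [NP [Pron they]] [VP [VP [V slept]] [Conj or] [VP [VP [V saw] [NP [Det that] [N poet]]] [Conj or] [VP [VP [V slept] [NP [Det that] [N poet]]] [PP [P under] [NP [Pron it]]]]]]]
The difference turns on whether NP → NP PP is used at the relevant span, versus an alternative expansion of NP.

7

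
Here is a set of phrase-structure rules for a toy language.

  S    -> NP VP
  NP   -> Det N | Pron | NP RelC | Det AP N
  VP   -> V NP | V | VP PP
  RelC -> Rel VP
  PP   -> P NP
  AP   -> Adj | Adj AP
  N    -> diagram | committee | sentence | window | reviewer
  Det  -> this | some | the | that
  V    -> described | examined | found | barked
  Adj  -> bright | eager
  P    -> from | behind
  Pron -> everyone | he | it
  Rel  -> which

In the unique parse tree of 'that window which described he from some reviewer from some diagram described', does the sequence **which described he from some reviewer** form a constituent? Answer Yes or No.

[S [NP [NP [Det that] [N window]] [RelC [Rel which] [VP [VP [VP [V described] [NP [Pron he]]] [PP [P from] [NP [Det some] [N reviewer]]]] [PP [P from] [NP [Det some] [N diagram]]]]]] [VP [V described]]]
The smallest constituent containing 'which described he from some reviewer' is the RelC spanning 'which described he from some reviewer from some diagram'; no single node in the tree dominates exactly the given words.

No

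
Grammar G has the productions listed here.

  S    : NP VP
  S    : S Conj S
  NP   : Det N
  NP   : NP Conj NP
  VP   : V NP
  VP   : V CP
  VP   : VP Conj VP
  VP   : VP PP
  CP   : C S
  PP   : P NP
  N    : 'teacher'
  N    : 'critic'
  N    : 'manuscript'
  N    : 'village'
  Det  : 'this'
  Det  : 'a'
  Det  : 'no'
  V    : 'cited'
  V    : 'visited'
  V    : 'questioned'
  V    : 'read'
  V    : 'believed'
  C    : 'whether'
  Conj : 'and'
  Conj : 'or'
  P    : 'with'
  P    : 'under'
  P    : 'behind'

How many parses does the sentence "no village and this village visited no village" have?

[S [NP [NP [Det no] [N village]] [Conj and] [NP [Det this] [N village]]] [VP [V visited] [NP [Det no] [N village]]]]
No rule offers an alternative attachment or grouping for any span, so this is the only derivation.

1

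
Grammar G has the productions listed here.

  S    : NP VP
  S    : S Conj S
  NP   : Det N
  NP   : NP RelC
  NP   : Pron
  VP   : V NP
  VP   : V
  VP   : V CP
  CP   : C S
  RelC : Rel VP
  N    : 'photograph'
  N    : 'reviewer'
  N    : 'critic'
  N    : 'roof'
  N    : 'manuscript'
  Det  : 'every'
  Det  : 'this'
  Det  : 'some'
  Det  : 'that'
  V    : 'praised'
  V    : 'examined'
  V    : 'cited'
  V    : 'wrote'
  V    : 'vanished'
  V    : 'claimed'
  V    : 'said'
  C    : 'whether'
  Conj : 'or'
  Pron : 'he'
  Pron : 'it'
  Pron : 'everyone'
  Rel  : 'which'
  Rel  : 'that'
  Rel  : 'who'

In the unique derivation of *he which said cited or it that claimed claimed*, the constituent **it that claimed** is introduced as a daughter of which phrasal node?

[S [S [NP [NP [Pron he]] [RelC [Rel which] [VP [V said]]]] [VP [V cited]]] [Conj or] [S [NP [NP [Pron it]] [RelC [Rel that] [VP [V claimed]]]] [VP [V claimed]]]]
The span 'it that claimed' is the NP node built by NP → NP RelC.
Its mother is the S built by S → NP VP.

S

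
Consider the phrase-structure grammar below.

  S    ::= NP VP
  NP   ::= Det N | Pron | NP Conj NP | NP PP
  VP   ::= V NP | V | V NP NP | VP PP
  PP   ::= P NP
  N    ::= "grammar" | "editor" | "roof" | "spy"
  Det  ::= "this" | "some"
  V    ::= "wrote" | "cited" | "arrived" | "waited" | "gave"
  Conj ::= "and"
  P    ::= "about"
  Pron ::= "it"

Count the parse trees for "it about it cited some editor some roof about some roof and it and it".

Two of the 7 distinct bracketings:
[S [NP [NP [Pron it]] [PP [P about] [NP [Pron it]]]] [VP [V cited] [NP [Det some] [N editor]] [NP [NP [NP [Det some] [N roof]] [PP [P about] [NP [Det some] [N roof]]]] [Conj and] [NP [NP [Pron it]] [Conj and] [NP [Pron it]]]]]]
[S [NP [NP [Pron it]] [PP [P about] [NP [Pron it]]]] [VP [V cited] [NP [Det some] [N editor]] [NP [NP [NP [NP [Det some] [N roof]] [PP [P about] [NP [Det some] [N roof]]]] [Conj and] [NP [Pron it]]] [Conj and] [NP [Pron it]]]]]
The trees differ in how a recursive rule is bracketed over the same span.

7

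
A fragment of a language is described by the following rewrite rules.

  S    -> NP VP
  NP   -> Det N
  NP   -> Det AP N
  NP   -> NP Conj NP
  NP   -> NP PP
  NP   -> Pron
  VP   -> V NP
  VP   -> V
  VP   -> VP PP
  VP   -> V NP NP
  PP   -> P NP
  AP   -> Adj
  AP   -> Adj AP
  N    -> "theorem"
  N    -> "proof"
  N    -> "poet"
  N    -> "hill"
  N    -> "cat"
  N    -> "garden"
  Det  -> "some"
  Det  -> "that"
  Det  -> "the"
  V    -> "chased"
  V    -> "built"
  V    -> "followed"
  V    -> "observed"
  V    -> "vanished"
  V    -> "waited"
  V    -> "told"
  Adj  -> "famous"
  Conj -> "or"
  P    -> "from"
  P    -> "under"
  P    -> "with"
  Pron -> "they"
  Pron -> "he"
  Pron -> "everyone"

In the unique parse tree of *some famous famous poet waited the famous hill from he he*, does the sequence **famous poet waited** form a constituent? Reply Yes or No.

[S [NP [Det some] [AP [Adj famous] [AP [Adj famous]]] [N poet]] [VP [V waited] [NP [NP [Det the] [AP [Adj famous]] [N hill]] [PP [P from] [NP [Pron he]]]] [NP [Pron he]]]]
The smallest constituent containing 'famous poet waited' is the S spanning 'some famous famous poet waited the famous hill from he he'; no single node in the tree dominates exactly the given words.

No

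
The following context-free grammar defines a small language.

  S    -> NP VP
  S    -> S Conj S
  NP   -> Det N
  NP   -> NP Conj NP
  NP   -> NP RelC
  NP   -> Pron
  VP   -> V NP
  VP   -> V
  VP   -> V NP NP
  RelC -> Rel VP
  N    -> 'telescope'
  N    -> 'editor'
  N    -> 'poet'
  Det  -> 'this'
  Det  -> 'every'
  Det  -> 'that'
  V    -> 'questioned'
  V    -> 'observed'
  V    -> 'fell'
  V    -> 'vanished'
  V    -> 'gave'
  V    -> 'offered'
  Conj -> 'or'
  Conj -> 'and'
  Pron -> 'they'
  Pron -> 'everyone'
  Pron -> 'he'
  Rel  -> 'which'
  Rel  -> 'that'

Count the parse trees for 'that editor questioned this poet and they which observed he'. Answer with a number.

Two of the 4 distinct bracketings:
[S [NP [Det that] [N editor]] [VP [V questioned] [NP [NP [Det this] [N poet]] [Conj and] [NP [NP [Pron they]] [RelC [Rel which] [VP [V observed] [NP [Pron he]]]]]]]]
[S [NP [Det that] [N editor]] [VP [V questioned] [NP [NP [NP [Det this] [N poet]] [Conj and] [NP [Pron they]]] [RelC [Rel which] [VP [V observed] [NP [Pron he]]]]]]]
The trees differ in how a recursive rule is bracketed over the same span.

4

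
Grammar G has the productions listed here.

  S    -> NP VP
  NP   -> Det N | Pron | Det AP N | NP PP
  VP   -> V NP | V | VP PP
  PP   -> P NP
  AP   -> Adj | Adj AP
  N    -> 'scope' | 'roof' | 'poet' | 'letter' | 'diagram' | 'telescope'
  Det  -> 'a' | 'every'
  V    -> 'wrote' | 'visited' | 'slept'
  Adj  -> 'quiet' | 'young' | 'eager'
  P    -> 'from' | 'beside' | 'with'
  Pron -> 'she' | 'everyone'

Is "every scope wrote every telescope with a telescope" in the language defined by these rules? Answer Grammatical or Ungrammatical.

Grammatical

S
  NP
    Det: every
    N: scope
  VP
    V: wrote
    NP
      NP
        Det: every
        N: telescope
      PP
        P: with
        NP
          Det: a
          N: telescope
The bracketing above is licensed at every node by one of the given productions, with S at the root.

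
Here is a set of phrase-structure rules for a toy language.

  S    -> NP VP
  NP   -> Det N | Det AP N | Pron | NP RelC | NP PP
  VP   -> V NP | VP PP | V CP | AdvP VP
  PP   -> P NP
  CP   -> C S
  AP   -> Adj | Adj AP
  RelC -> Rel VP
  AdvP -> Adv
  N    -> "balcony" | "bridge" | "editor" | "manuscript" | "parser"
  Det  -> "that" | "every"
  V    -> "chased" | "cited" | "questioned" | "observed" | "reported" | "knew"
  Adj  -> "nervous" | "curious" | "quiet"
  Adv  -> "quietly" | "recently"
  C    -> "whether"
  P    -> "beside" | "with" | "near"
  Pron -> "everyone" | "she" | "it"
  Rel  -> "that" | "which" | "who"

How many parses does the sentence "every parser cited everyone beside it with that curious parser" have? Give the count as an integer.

Two of the 5 distinct bracketings:
[S [NP [Det every] [N parser]] [VP [V cited] [NP [NP [Pron everyone]] [PP [P beside] [NP [NP [Pron it]] [PP [P with] [NP [Det that] [AP [Adj curious]] [N parser]]]]]]]]
[S [NP [Det every] [N parser]] [VP [V cited] [NP [NP [NP [Pron everyone]] [PP [P beside] [NP [Pron it]]]] [PP [P with] [NP [Det that] [AP [Adj curious]] [N parser]]]]]]
The trees differ in how a recursive rule is bracketed over the same span.

5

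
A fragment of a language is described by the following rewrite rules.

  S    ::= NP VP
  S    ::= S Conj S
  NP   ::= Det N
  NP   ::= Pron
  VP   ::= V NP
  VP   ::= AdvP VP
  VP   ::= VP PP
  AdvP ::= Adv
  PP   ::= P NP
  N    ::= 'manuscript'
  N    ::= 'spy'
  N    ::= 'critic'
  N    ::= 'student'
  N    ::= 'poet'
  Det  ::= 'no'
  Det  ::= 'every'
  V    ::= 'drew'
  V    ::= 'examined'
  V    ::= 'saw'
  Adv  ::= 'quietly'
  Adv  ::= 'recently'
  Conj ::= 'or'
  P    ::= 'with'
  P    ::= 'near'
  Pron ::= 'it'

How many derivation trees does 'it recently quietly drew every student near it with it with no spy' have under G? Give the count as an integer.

10

Two of the 10 distinct bracketings:
[S [NP [Pron it]] [VP [AdvP [Adv recently]] [VP [AdvP [Adv quietly]] [VP [VP [VP [VP [V drew] [NP [Det every] [N student]]] [PP [P near] [NP [Pron it]]]] [PP [P with] [NP [Pron it]]]] [PP [P with] [NP [Det no] [N spy]]]]]]]
[S [NP [Pron it]] [VP [AdvP [Adv recently]] [VP [VP [AdvP [Adv quietly]] [VP [VP [VP [V drew] [NP [Det every] [N student]]] [PP [P near] [NP [Pron it]]]] [PP [P with] [NP [Pron it]]]]] [PP [P with] [NP [Det no] [N spy]]]]]]
The trees differ in how a recursive rule is bracketed over the same span.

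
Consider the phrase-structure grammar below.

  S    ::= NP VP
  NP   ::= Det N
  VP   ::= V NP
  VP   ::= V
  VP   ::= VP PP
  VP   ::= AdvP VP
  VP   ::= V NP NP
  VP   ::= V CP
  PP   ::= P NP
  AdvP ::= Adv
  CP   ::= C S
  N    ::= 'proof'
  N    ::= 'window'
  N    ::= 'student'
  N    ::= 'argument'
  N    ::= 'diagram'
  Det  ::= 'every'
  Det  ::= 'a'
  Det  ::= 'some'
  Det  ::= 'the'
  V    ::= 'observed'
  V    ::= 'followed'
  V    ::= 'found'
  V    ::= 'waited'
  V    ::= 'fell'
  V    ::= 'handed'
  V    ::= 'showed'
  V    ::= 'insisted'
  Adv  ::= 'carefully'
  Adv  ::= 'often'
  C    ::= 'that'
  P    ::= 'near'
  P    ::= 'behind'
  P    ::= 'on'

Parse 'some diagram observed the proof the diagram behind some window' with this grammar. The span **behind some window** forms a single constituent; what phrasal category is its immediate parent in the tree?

VP

S
  NP
    Det: some
    N: diagram
  VP
    VP
      V: observed
      NP
        Det: the
        N: proof
      NP
        Det: the
        N: diagram
    PP
      P: behind
      NP
        Det: some
        N: window
The span 'behind some window' is the PP node built by PP → P NP.
Its mother is the VP built by VP → VP PP.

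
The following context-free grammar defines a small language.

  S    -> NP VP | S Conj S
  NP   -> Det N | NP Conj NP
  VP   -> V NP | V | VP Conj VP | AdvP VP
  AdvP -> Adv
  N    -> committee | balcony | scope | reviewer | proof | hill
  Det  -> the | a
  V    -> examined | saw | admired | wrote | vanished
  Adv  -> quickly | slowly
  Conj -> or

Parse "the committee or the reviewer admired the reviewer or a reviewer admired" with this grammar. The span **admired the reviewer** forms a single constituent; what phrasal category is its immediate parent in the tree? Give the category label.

S

S
  S
    NP
      NP
        Det: the
        N: committee
      Conj: or
      NP
        Det: the
        N: reviewer
    VP
      V: admired
      NP
        Det: the
        N: reviewer
  Conj: or
  S
    NP
      Det: a
      N: reviewer
    VP
      V: admired
The span 'admired the reviewer' is the VP node built by VP → V NP.
Its mother is the S built by S → NP VP.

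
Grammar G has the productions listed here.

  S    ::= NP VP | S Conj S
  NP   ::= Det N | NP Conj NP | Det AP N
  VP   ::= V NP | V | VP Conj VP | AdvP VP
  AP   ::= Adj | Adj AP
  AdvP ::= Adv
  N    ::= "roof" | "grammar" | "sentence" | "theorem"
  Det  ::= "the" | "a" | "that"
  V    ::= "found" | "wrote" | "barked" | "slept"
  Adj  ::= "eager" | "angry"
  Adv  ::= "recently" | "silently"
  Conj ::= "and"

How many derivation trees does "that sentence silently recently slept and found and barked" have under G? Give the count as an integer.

Two of the 9 distinct bracketings:
[S [NP [Det that] [N sentence]] [VP [VP [AdvP [Adv silently]] [VP [AdvP [Adv recently]] [VP [V slept]]]] [Conj and] [VP [VP [V found]] [Conj and] [VP [V barked]]]]]
[S [NP [Det that] [N sentence]] [VP [VP [VP [AdvP [Adv silently]] [VP [AdvP [Adv recently]] [VP [V slept]]]] [Conj and] [VP [V found]]] [Conj and] [VP [V barked]]]]
The trees differ in how a recursive rule is bracketed over the same span.

9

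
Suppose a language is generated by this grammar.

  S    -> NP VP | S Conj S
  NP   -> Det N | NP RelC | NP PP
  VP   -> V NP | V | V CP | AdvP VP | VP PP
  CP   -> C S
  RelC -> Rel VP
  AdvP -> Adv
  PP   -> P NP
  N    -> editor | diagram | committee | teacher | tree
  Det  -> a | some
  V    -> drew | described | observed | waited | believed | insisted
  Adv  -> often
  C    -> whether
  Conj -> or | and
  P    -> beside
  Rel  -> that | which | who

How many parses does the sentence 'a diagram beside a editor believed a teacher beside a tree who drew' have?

Two of the 3 distinct bracketings:
[S [NP [NP [Det a] [N diagram]] [PP [P beside] [NP [Det a] [N editor]]]] [VP [V believed] [NP [NP [NP [Det a] [N teacher]] [PP [P beside] [NP [Det a] [N tree]]]] [RelC [Rel who] [VP [V drew]]]]]]
[S [NP [NP [Det a] [N diagram]] [PP [P beside] [NP [Det a] [N editor]]]] [VP [V believed] [NP [NP [Det a] [N teacher]] [PP [P beside] [NP [NP [Det a] [N tree]] [RelC [Rel who] [VP [V drew]]]]]]]]
The trees differ in how a recursive rule is bracketed over the same span.

3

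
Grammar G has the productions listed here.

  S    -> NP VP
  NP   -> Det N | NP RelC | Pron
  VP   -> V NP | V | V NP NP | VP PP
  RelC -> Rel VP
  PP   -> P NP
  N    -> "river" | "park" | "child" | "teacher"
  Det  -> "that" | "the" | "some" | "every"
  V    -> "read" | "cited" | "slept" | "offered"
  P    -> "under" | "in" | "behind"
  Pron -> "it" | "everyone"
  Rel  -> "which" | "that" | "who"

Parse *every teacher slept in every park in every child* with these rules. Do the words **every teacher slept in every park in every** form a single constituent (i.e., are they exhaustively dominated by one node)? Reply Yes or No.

No

[S [NP [Det every] [N teacher]] [VP [VP [VP [V slept]] [PP [P in] [NP [Det every] [N park]]]] [PP [P in] [NP [Det every] [N child]]]]]
The smallest constituent containing 'every teacher slept in every park in every' is the S spanning 'every teacher slept in every park in every child'; no single node in the tree dominates exactly the given words.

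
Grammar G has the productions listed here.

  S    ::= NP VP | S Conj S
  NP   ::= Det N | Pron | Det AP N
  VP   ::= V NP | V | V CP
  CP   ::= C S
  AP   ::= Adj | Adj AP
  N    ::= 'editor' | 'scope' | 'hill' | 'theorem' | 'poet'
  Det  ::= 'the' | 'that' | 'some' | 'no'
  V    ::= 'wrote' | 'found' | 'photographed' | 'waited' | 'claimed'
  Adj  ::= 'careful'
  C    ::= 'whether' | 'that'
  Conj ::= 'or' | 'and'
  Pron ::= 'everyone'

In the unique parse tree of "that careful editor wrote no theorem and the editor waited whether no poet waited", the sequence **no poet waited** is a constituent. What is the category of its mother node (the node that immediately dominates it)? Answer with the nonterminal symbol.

[S [S [NP [Det that] [AP [Adj careful]] [N editor]] [VP [V wrote] [NP [Det no] [N theorem]]]] [Conj and] [S [NP [Det the] [N editor]] [VP [V waited] [CP [C whether] [S [NP [Det no] [N poet]] [VP [V waited]]]]]]]
The span 'no poet waited' is the S node built by S → NP VP.
Its mother is the CP built by CP → C S.

CP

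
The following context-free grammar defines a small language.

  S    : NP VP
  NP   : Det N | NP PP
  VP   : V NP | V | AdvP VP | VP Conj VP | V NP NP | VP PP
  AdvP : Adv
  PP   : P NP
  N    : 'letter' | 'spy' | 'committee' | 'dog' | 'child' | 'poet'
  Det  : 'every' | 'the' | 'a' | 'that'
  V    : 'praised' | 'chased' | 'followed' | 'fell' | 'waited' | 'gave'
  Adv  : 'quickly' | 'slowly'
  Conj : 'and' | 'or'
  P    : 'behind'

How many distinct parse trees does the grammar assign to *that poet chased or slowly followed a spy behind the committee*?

Two of the 4 distinct bracketings:
[S [NP [Det that] [N poet]] [VP [VP [V chased]] [Conj or] [VP [AdvP [Adv slowly]] [VP [V followed] [NP [NP [Det a] [N spy]] [PP [P behind] [NP [Det the] [N committee]]]]]]]]
[S [NP [Det that] [N poet]] [VP [VP [V chased]] [Conj or] [VP [AdvP [Adv slowly]] [VP [VP [V followed] [NP [Det a] [N spy]]] [PP [P behind] [NP [Det the] [N committee]]]]]]]
The difference turns on whether NP → NP PP is used at the relevant span, versus an alternative expansion of NP.

4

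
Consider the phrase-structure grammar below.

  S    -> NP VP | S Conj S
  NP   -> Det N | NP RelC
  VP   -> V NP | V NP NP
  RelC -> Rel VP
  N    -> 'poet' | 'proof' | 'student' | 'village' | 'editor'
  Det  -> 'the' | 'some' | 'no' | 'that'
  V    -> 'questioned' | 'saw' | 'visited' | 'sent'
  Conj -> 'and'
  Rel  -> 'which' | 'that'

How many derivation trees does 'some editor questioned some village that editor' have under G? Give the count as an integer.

[S [NP [Det some] [N editor]] [VP [V questioned] [NP [Det some] [N village]] [NP [Det that] [N editor]]]]
No rule offers an alternative attachment or grouping for any span, so this is the only derivation.

1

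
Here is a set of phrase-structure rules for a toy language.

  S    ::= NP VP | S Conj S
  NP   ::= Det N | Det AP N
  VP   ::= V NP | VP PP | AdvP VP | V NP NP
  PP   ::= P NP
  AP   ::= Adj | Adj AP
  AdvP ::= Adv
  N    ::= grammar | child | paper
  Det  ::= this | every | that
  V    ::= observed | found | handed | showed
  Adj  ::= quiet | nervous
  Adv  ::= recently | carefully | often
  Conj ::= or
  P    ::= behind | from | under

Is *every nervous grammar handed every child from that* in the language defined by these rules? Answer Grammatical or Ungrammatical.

For S → NP VP, the only prefix that parses as NP is 'every nervous grammar', but the remainder 'handed every child from that' is not a VP under these rules. The alternative S rule S → S Conj S likewise has no satisfying split.

Ungrammatical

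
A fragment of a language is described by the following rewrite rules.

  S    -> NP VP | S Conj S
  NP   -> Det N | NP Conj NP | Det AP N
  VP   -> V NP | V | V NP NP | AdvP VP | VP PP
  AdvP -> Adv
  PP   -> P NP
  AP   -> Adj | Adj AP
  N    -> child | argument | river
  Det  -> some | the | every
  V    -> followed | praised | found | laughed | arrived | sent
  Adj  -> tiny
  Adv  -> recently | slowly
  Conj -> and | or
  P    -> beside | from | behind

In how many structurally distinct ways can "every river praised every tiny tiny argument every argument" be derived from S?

[S [NP [Det every] [N river]] [VP [V praised] [NP [Det every] [AP [Adj tiny] [AP [Adj tiny]]] [N argument]] [NP [Det every] [N argument]]]]
No rule offers an alternative attachment or grouping for any span, so this is the only derivation.

1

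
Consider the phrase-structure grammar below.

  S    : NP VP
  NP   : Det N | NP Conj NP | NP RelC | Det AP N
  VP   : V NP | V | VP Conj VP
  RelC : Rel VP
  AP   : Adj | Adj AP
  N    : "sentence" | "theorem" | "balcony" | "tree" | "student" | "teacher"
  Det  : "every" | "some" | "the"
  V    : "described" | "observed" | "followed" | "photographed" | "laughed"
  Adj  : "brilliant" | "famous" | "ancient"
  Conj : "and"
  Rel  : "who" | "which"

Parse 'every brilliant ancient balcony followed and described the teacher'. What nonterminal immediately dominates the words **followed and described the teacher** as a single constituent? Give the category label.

[S [NP [Det every] [AP [Adj brilliant] [AP [Adj ancient]]] [N balcony]] [VP [VP [V followed]] [Conj and] [VP [V described] [NP [Det the] [N teacher]]]]]
The span 'followed and described the teacher' is the VP node built by VP → VP Conj VP.

VP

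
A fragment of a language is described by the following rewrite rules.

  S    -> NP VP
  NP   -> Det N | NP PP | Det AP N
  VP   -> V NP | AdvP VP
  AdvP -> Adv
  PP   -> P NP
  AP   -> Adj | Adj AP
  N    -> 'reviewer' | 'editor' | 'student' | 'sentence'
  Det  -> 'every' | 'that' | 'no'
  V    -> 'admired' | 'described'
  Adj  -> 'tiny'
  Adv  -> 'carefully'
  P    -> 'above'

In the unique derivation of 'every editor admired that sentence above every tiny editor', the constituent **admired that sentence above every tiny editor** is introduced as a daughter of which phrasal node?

S
  NP
    Det: every
    N: editor
  VP
    V: admired
    NP
      NP
        Det: that
        N: sentence
      PP
        P: above
        NP
          Det: every
          AP
            Adj: tiny
          N: editor
The span 'admired that sentence above every tiny editor' is the VP node built by VP → V NP.
Its mother is the S built by S → NP VP.

S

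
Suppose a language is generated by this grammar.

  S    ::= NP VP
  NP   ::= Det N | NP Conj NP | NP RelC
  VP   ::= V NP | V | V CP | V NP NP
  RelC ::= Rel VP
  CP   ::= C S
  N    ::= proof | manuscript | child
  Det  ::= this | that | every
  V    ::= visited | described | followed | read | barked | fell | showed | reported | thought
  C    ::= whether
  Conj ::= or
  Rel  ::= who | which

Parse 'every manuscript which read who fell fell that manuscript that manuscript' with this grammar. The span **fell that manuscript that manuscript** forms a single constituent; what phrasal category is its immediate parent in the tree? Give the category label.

S
  NP
    NP
      NP
        Det: every
        N: manuscript
      RelC
        Rel: which
        VP
          V: read
    RelC
      Rel: who
      VP
        V: fell
  VP
    V: fell
    NP
      Det: that
      N: manuscript
    NP
      Det: that
      N: manuscript
The span 'fell that manuscript that manuscript' is the VP node built by VP → V NP NP.
Its mother is the S built by S → NP VP.

S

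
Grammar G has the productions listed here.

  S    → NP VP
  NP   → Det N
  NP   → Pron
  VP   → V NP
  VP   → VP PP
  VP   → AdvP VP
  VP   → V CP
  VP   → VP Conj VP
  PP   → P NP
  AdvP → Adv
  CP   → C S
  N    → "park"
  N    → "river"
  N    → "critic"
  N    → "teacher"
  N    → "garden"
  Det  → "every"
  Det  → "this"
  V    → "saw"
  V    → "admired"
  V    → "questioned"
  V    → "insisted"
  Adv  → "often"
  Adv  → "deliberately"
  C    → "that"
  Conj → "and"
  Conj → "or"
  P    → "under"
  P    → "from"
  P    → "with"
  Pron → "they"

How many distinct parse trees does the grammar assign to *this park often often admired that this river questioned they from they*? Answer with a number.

Two of the 4 distinct bracketings:
[S [NP [Det this] [N park]] [VP [VP [AdvP [Adv often]] [VP [AdvP [Adv often]] [VP [V admired] [CP [C that] [S [NP [Det this] [N river]] [VP [V questioned] [NP [Pron they]]]]]]]] [PP [P from] [NP [Pron they]]]]]
[S [NP [Det this] [N park]] [VP [AdvP [Adv often]] [VP [VP [AdvP [Adv often]] [VP [V admired] [CP [C that] [S [NP [Det this] [N river]] [VP [V questioned] [NP [Pron they]]]]]]] [PP [P from] [NP [Pron they]]]]]]
The trees differ in how a recursive rule is bracketed over the same span.

4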